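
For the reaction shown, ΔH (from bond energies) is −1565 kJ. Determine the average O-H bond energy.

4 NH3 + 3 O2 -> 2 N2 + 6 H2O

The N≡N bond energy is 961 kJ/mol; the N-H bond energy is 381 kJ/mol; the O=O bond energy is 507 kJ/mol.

Let D be the O-H bond energy.
Σ(broken) = 12×381 + 3×507 = 6093
Σ(formed) = 2×961 + 12×D = 1922 + 12D
ΔH = Σ(broken) − Σ(formed) = (6093) − (1922 + 12D) = +4171 − 12D
Setting this equal to −1565 kJ gives 12D = 5736, so D = 478 kJ/mol.

D(O-H) ≈ 478 kJ/mol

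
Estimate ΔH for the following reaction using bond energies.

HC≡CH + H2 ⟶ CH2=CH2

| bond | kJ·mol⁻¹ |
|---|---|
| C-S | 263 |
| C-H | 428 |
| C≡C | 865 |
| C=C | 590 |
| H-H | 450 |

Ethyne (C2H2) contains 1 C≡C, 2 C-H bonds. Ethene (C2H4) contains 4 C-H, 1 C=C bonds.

Bonds broken (reactants):
  C≡C: 1 × 865 = 865
  C-H: 2 × 428 = 856
  H-H: 1 × 450 = 450
  Σ(broken) = 2171 kJ
Bonds formed (products):
  C-H: 4 × 428 = 1712
  C=C: 1 × 590 = 590
  Σ(formed) = 2302 kJ
ΔH = Σ(broken) − Σ(formed) = 2171 − 2302 = −131 kJ

ΔH ≈ −131 kJ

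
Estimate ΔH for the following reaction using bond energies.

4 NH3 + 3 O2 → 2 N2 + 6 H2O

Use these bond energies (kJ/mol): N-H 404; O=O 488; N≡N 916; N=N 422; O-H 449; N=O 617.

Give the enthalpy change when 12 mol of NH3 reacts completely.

Bonds broken (reactants):
  N-H: 12 × 404 = 4848
  O=O: 3 × 488 = 1464
  Σ(broken) = 6312 kJ
Bonds formed (products):
  N≡N: 2 × 916 = 1832
  O-H: 12 × 449 = 5388
  Σ(formed) = 7220 kJ
ΔH = Σ(broken) − Σ(formed) = 6312 − 7220 = −908 kJ
For 3× the reaction as written: 3 × (−908) = −2724 kJ

ΔH = −2724 kJ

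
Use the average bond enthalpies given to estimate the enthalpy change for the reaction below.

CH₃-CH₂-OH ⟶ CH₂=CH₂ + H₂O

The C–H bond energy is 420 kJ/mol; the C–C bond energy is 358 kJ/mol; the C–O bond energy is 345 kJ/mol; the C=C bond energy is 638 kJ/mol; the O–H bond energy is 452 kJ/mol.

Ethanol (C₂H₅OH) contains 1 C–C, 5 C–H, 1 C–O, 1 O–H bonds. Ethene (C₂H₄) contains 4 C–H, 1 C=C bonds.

Bonds broken (reactants):
  C–C: 1 × 358 = 358
  C–H: 5 × 420 = 2100
  C–O: 1 × 345 = 345
  O–H: 1 × 452 = 452
  Σ(broken) = 3255 kJ
Bonds formed (products):
  C–H: 4 × 420 = 1680
  C=C: 1 × 638 = 638
  O–H: 2 × 452 = 904
  Σ(formed) = 3222 kJ
ΔH = Σ(broken) − Σ(formed) = 3255 − 3222 = +33 kJ

ΔH ≈ +33 kJ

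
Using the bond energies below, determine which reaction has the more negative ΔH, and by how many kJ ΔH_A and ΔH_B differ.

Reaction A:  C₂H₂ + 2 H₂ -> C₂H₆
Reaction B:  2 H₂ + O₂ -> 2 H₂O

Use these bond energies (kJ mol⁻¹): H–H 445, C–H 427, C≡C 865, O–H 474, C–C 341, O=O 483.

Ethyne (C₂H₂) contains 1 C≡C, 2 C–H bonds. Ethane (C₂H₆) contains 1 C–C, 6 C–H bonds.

Reaction B, by 229 kJ

Reaction A:
  Bonds broken (reactants):
    C≡C: 1 × 865 = 865
    C–H: 2 × 427 = 854
    H–H: 2 × 445 = 890
    Σ(broken) = 2609 kJ
  Bonds formed (products):
    C–C: 1 × 341 = 341
    C–H: 6 × 427 = 2562
    Σ(formed) = 2903 kJ
  ΔH_A = 2609 − 2903 = −294 kJ
Reaction B:
  Bonds broken (reactants):
    H–H: 2 × 445 = 890
    O=O: 1 × 483 = 483
    Σ(broken) = 1373 kJ
  Bonds formed (products):
    O–H: 4 × 474 = 1896
    Σ(formed) = 1896 kJ
  ΔH_B = 1373 − 1896 = −523 kJ
ΔH_A − ΔH_B = +229 kJ, so reaction B has the more negative ΔH; |ΔH_A − ΔH_B| = 229 kJ.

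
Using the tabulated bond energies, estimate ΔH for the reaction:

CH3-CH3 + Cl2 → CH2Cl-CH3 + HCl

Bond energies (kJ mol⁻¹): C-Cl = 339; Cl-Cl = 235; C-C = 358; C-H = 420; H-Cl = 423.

Bonds broken (reactants):
  C-C: 1 × 358 = 358
  C-H: 6 × 420 = 2520
  Cl-Cl: 1 × 235 = 235
  Σ(broken) = 3113 kJ
Bonds formed (products):
  C-C: 1 × 358 = 358
  C-Cl: 1 × 339 = 339
  C-H: 5 × 420 = 2100
  H-Cl: 1 × 423 = 423
  Σ(formed) = 3220 kJ
ΔH = Σ(broken) − Σ(formed) = 3113 − 3220 = −107 kJ

ΔH ≈ −107 kJ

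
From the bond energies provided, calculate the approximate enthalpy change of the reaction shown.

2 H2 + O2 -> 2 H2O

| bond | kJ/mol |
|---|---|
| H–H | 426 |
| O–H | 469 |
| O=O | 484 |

Bonds broken (reactants):
  H–H: 2 × 426 = 852
  O=O: 1 × 484 = 484
  Σ(broken) = 1336 kJ
Bonds formed (products):
  O–H: 4 × 469 = 1876
  Σ(formed) = 1876 kJ
ΔH = Σ(broken) − Σ(formed) = 1336 − 1876 = −540 kJ

ΔH ≈ −540 kJ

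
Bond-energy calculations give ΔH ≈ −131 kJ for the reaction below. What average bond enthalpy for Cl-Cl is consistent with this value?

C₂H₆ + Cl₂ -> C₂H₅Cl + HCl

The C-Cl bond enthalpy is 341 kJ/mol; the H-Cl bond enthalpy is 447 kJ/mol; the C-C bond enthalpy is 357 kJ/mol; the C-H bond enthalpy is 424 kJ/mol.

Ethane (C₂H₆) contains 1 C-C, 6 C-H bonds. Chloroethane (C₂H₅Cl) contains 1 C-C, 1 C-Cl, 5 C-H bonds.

D(Cl-Cl) ≈ 233 kJ/mol

Let D be the Cl-Cl bond energy.
Σ(broken) = 1×357 + 6×424 + 1×D = 2901 + D
Σ(formed) = 1×357 + 1×341 + 5×424 + 1×447 = 3265
ΔH = Σ(broken) − Σ(formed) = (2901 + D) − (3265) = −364 + D
Setting this equal to −131 kJ gives D = 233 kJ/mol.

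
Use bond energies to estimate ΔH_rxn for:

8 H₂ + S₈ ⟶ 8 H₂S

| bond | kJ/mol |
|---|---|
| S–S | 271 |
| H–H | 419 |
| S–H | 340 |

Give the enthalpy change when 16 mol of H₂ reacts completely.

Bonds broken (reactants):
  H–H: 8 × 419 = 3352
  S–S: 8 × 271 = 2168
  Σ(broken) = 5520 kJ
Bonds formed (products):
  S–H: 16 × 340 = 5440
  Σ(formed) = 5440 kJ
ΔH = Σ(broken) − Σ(formed) = 5520 − 5440 = +80 kJ
For 2× the reaction as written: 2 × (+80) = +160 kJ

ΔH = +160 kJ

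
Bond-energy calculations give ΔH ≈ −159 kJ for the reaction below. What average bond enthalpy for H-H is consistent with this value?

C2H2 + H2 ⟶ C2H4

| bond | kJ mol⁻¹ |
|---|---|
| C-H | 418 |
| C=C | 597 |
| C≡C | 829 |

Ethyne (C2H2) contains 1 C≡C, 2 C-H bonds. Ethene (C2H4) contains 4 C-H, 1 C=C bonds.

Let D be the H-H bond energy.
Σ(broken) = 1×829 + 2×418 + 1×D = 1665 + D
Σ(formed) = 4×418 + 1×597 = 2269
ΔH = Σ(broken) − Σ(formed) = (1665 + D) − (2269) = −604 + D
Setting this equal to −159 kJ gives D = 445 kJ/mol.

D(H-H) ≈ 445 kJ/mol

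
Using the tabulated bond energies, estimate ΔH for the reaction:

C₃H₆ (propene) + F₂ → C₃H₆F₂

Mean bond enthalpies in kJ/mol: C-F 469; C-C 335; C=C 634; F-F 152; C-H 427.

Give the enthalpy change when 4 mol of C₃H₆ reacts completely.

Bonds broken (reactants):
  C-C: 1 × 335 = 335
  C-H: 6 × 427 = 2562
  C=C: 1 × 634 = 634
  F-F: 1 × 152 = 152
  Σ(broken) = 3683 kJ
Bonds formed (products):
  C-C: 2 × 335 = 670
  C-F: 2 × 469 = 938
  C-H: 6 × 427 = 2562
  Σ(formed) = 4170 kJ
ΔH = Σ(broken) − Σ(formed) = 3683 − 4170 = −487 kJ
For 4× the reaction as written: 4 × (−487) = −1948 kJ

ΔH = −1948 kJ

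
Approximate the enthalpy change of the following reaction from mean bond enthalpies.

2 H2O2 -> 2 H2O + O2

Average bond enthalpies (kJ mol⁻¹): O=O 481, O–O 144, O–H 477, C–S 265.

ΔH ≈ −193 kJ

Bonds broken (reactants):
  O–H: 4 × 477 = 1908
  O–O: 2 × 144 = 288
  Σ(broken) = 2196 kJ
Bonds formed (products):
  O–H: 4 × 477 = 1908
  O=O: 1 × 481 = 481
  Σ(formed) = 2389 kJ
ΔH = Σ(broken) − Σ(formed) = 2196 − 2389 = −193 kJ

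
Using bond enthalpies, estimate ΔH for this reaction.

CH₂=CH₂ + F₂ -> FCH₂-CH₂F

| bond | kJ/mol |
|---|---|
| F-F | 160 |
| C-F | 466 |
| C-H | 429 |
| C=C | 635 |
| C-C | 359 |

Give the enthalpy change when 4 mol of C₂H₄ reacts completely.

Bonds broken (reactants):
  C-H: 4 × 429 = 1716
  C=C: 1 × 635 = 635
  F-F: 1 × 160 = 160
  Σ(broken) = 2511 kJ
Bonds formed (products):
  C-C: 1 × 359 = 359
  C-F: 2 × 466 = 932
  C-H: 4 × 429 = 1716
  Σ(formed) = 3007 kJ
ΔH = Σ(broken) − Σ(formed) = 2511 − 3007 = −496 kJ
For 4× the reaction as written: 4 × (−496) = −1984 kJ

ΔH = −1984 kJ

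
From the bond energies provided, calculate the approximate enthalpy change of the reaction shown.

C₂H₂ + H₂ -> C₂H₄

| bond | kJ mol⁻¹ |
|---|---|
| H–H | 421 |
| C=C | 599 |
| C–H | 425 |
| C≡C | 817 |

ΔH ≈ −211 kJ

Bonds broken (reactants):
  C≡C: 1 × 817 = 817
  C–H: 2 × 425 = 850
  H–H: 1 × 421 = 421
  Σ(broken) = 2088 kJ
Bonds formed (products):
  C–H: 4 × 425 = 1700
  C=C: 1 × 599 = 599
  Σ(formed) = 2299 kJ
ΔH = Σ(broken) − Σ(formed) = 2088 − 2299 = −211 kJ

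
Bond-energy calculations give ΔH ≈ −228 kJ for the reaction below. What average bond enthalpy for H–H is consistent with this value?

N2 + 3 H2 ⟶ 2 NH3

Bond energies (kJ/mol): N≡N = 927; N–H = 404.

Let D be the H–H bond energy.
Σ(broken) = 3×D + 1×927 = 927 + 3D
Σ(formed) = 6×404 = 2424
ΔH = Σ(broken) − Σ(formed) = (927 + 3D) − (2424) = −1497 + 3D
Setting this equal to −228 kJ gives 3D = 1269, so D = 423 kJ/mol.

D(H–H) ≈ 423 kJ/mol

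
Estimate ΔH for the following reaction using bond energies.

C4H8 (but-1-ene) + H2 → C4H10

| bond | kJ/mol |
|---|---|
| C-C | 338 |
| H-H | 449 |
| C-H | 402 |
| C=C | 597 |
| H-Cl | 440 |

Bonds broken (reactants):
  C-C: 2 × 338 = 676
  C-H: 8 × 402 = 3216
  C=C: 1 × 597 = 597
  H-H: 1 × 449 = 449
  Σ(broken) = 4938 kJ
Bonds formed (products):
  C-C: 3 × 338 = 1014
  C-H: 10 × 402 = 4020
  Σ(formed) = 5034 kJ
ΔH = Σ(broken) − Σ(formed) = 4938 − 5034 = −96 kJ

ΔH ≈ −96 kJ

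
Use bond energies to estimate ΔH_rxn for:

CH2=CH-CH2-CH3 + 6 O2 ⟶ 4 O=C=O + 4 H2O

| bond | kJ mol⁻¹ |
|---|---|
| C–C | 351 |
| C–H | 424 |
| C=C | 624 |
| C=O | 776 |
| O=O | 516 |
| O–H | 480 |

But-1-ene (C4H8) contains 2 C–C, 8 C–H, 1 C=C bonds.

ΔH ≈ −2234 kJ

Bonds broken (reactants):
  C–C: 2 × 351 = 702
  C–H: 8 × 424 = 3392
  C=C: 1 × 624 = 624
  O=O: 6 × 516 = 3096
  Σ(broken) = 7814 kJ
Bonds formed (products):
  C=O: 8 × 776 = 6208
  O–H: 8 × 480 = 3840
  Σ(formed) = 10048 kJ
ΔH = Σ(broken) − Σ(formed) = 7814 − 10048 = −2234 kJ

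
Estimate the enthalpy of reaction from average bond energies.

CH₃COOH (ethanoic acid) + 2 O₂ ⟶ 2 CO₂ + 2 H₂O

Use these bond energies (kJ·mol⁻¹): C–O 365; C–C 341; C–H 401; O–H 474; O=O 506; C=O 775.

Bonds broken (reactants):
  C–C: 1 × 341 = 341
  C–H: 3 × 401 = 1203
  C–O: 1 × 365 = 365
  C=O: 1 × 775 = 775
  O–H: 1 × 474 = 474
  O=O: 2 × 506 = 1012
  Σ(broken) = 4170 kJ
Bonds formed (products):
  C=O: 4 × 775 = 3100
  O–H: 4 × 474 = 1896
  Σ(formed) = 4996 kJ
ΔH = Σ(broken) − Σ(formed) = 4170 − 4996 = −826 kJ

ΔH ≈ −826 kJ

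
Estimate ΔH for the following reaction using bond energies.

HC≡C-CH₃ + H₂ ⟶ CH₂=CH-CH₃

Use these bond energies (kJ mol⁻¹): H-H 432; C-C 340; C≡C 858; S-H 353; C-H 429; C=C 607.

Bonds broken (reactants):
  C≡C: 1 × 858 = 858
  C-C: 1 × 340 = 340
  C-H: 4 × 429 = 1716
  H-H: 1 × 432 = 432
  Σ(broken) = 3346 kJ
Bonds formed (products):
  C-C: 1 × 340 = 340
  C-H: 6 × 429 = 2574
  C=C: 1 × 607 = 607
  Σ(formed) = 3521 kJ
ΔH = Σ(broken) − Σ(formed) = 3346 − 3521 = −175 kJ

ΔH ≈ −175 kJ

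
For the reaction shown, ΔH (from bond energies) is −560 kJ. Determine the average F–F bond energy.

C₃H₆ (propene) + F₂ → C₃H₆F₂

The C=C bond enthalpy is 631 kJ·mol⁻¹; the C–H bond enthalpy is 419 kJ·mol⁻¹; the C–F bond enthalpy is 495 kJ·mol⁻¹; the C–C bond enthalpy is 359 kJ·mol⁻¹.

Let D be the F–F bond energy.
Σ(broken) = 1×359 + 6×419 + 1×631 + 1×D = 3504 + D
Σ(formed) = 2×359 + 2×495 + 6×419 = 4222
ΔH = Σ(broken) − Σ(formed) = (3504 + D) − (4222) = −718 + D
Setting this equal to −560 kJ gives D = 158 kJ/mol.

D(F–F) ≈ 158 kJ/mol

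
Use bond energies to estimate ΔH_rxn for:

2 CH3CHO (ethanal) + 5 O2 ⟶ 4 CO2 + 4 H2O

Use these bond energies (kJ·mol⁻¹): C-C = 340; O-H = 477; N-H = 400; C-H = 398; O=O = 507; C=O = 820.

Bonds broken (reactants):
  C-C: 2 × 340 = 680
  C-H: 8 × 398 = 3184
  C=O: 2 × 820 = 1640
  O=O: 5 × 507 = 2535
  Σ(broken) = 8039 kJ
Bonds formed (products):
  C=O: 8 × 820 = 6560
  O-H: 8 × 477 = 3816
  Σ(formed) = 10376 kJ
ΔH = Σ(broken) − Σ(formed) = 8039 − 10376 = −2337 kJ

ΔH ≈ −2337 kJ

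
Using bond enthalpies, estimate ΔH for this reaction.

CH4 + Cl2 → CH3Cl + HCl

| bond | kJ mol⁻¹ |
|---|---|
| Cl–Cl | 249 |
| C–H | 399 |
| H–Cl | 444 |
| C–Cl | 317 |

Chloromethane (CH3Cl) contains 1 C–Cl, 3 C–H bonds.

Bonds broken (reactants):
  C–H: 4 × 399 = 1596
  Cl–Cl: 1 × 249 = 249
  Σ(broken) = 1845 kJ
Bonds formed (products):
  C–Cl: 1 × 317 = 317
  C–H: 3 × 399 = 1197
  H–Cl: 1 × 444 = 444
  Σ(formed) = 1958 kJ
ΔH = Σ(broken) − Σ(formed) = 1845 − 1958 = −113 kJ

ΔH ≈ −113 kJ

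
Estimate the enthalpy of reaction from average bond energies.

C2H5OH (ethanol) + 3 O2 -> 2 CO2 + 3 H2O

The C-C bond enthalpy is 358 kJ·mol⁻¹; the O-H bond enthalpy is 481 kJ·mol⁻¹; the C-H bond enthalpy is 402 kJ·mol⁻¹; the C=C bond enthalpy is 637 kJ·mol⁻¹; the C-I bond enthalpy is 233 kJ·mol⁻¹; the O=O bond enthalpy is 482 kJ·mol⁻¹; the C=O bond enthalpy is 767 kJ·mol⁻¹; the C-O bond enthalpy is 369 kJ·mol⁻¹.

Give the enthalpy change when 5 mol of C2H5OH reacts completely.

ΔH = −6450 kJ

Bonds broken (reactants):
  C-C: 1 × 358 = 358
  C-H: 5 × 402 = 2010
  C-O: 1 × 369 = 369
  O-H: 1 × 481 = 481
  O=O: 3 × 482 = 1446
  Σ(broken) = 4664 kJ
Bonds formed (products):
  C=O: 4 × 767 = 3068
  O-H: 6 × 481 = 2886
  Σ(formed) = 5954 kJ
ΔH = Σ(broken) − Σ(formed) = 4664 − 5954 = −1290 kJ
For 5× the reaction as written: 5 × (−1290) = −6450 kJ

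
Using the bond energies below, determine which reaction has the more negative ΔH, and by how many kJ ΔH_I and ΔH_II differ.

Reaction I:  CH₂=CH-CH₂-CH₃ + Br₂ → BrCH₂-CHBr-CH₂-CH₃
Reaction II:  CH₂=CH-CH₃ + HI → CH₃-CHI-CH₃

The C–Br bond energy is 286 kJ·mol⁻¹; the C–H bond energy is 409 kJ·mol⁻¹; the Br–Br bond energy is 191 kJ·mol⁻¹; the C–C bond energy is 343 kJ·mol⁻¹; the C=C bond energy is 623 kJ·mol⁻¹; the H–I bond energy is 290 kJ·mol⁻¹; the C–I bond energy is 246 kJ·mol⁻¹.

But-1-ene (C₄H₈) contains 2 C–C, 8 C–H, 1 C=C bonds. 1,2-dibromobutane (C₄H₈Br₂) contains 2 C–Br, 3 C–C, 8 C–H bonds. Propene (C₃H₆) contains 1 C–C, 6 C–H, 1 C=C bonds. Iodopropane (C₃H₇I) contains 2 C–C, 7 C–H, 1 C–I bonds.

Reaction I, by 16 kJ

Reaction I:
  Bonds broken (reactants):
    Br–Br: 1 × 191 = 191
    C–C: 2 × 343 = 686
    C–H: 8 × 409 = 3272
    C=C: 1 × 623 = 623
    Σ(broken) = 4772 kJ
  Bonds formed (products):
    C–Br: 2 × 286 = 572
    C–C: 3 × 343 = 1029
    C–H: 8 × 409 = 3272
    Σ(formed) = 4873 kJ
  ΔH_I = 4772 − 4873 = −101 kJ
Reaction II:
  Bonds broken (reactants):
    C–C: 1 × 343 = 343
    C–H: 6 × 409 = 2454
    C=C: 1 × 623 = 623
    H–I: 1 × 290 = 290
    Σ(broken) = 3710 kJ
  Bonds formed (products):
    C–C: 2 × 343 = 686
    C–H: 7 × 409 = 2863
    C–I: 1 × 246 = 246
    Σ(formed) = 3795 kJ
  ΔH_II = 3710 − 3795 = −85 kJ
ΔH_I − ΔH_II = −16 kJ, so reaction I has the more negative ΔH; |ΔH_I − ΔH_II| = 16 kJ.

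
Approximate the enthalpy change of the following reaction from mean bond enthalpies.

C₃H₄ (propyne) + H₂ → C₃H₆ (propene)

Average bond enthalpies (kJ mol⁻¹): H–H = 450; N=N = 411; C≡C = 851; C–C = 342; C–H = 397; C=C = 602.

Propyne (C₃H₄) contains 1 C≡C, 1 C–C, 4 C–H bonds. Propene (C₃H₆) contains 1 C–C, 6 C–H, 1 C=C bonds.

ΔH ≈ −95 kJ

Bonds broken (reactants):
  C≡C: 1 × 851 = 851
  C–C: 1 × 342 = 342
  C–H: 4 × 397 = 1588
  H–H: 1 × 450 = 450
  Σ(broken) = 3231 kJ
Bonds formed (products):
  C–C: 1 × 342 = 342
  C–H: 6 × 397 = 2382
  C=C: 1 × 602 = 602
  Σ(formed) = 3326 kJ
ΔH = Σ(broken) − Σ(formed) = 3231 − 3326 = −95 kJ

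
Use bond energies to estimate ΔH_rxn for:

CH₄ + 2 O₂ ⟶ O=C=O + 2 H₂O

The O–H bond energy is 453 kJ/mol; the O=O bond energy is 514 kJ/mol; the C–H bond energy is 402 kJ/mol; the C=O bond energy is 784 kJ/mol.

ΔH ≈ −744 kJ

Bonds broken (reactants):
  C–H: 4 × 402 = 1608
  O=O: 2 × 514 = 1028
  Σ(broken) = 2636 kJ
Bonds formed (products):
  C=O: 2 × 784 = 1568
  O–H: 4 × 453 = 1812
  Σ(formed) = 3380 kJ
ΔH = Σ(broken) − Σ(formed) = 2636 − 3380 = −744 kJ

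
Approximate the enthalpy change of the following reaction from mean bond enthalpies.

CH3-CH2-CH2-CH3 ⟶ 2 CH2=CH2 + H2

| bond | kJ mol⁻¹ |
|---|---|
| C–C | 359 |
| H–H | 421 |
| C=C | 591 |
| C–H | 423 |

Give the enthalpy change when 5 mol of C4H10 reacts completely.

Bonds broken (reactants):
  C–C: 3 × 359 = 1077
  C–H: 10 × 423 = 4230
  Σ(broken) = 5307 kJ
Bonds formed (products):
  C–H: 8 × 423 = 3384
  C=C: 2 × 591 = 1182
  H–H: 1 × 421 = 421
  Σ(formed) = 4987 kJ
ΔH = Σ(broken) − Σ(formed) = 5307 − 4987 = +320 kJ
For 5× the reaction as written: 5 × (+320) = +1600 kJ

ΔH = +1600 kJ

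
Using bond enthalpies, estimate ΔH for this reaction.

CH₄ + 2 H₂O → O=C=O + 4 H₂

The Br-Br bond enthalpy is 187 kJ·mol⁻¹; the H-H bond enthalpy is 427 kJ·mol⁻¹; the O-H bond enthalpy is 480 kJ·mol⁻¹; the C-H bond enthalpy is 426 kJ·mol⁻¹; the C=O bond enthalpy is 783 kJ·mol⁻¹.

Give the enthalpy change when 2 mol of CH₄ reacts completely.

Bonds broken (reactants):
  C-H: 4 × 426 = 1704
  O-H: 4 × 480 = 1920
  Σ(broken) = 3624 kJ
Bonds formed (products):
  C=O: 2 × 783 = 1566
  H-H: 4 × 427 = 1708
  Σ(formed) = 3274 kJ
ΔH = Σ(broken) − Σ(formed) = 3624 − 3274 = +350 kJ
For 2× the reaction as written: 2 × (+350) = +700 kJ

ΔH = +700 kJ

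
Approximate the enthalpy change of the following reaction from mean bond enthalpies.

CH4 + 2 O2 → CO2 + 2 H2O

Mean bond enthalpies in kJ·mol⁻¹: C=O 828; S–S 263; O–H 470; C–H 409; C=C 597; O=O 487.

ΔH ≈ −926 kJ

Bonds broken (reactants):
  C–H: 4 × 409 = 1636
  O=O: 2 × 487 = 974
  Σ(broken) = 2610 kJ
Bonds formed (products):
  C=O: 2 × 828 = 1656
  O–H: 4 × 470 = 1880
  Σ(formed) = 3536 kJ
ΔH = Σ(broken) − Σ(formed) = 2610 − 3536 = −926 kJ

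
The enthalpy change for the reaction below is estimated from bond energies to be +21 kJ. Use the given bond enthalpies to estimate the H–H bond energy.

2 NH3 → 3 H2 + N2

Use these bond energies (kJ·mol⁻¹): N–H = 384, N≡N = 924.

Let D be the H–H bond energy.
Σ(broken) = 6×384 = 2304
Σ(formed) = 3×D + 1×924 = 924 + 3D
ΔH = Σ(broken) − Σ(formed) = (2304) − (924 + 3D) = +1380 − 3D
Setting this equal to +21 kJ gives 3D = 1359, so D = 453 kJ/mol.

D(H–H) ≈ 453 kJ/mol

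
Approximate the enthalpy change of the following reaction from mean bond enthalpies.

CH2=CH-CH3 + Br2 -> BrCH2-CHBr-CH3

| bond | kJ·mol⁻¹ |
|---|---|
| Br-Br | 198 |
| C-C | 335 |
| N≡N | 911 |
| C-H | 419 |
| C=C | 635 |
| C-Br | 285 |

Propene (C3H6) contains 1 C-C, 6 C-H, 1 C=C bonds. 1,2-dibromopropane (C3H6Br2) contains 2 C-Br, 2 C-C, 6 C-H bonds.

ΔH ≈ −72 kJ

Bonds broken (reactants):
  Br-Br: 1 × 198 = 198
  C-C: 1 × 335 = 335
  C-H: 6 × 419 = 2514
  C=C: 1 × 635 = 635
  Σ(broken) = 3682 kJ
Bonds formed (products):
  C-Br: 2 × 285 = 570
  C-C: 2 × 335 = 670
  C-H: 6 × 419 = 2514
  Σ(formed) = 3754 kJ
ΔH = Σ(broken) − Σ(formed) = 3682 − 3754 = −72 kJ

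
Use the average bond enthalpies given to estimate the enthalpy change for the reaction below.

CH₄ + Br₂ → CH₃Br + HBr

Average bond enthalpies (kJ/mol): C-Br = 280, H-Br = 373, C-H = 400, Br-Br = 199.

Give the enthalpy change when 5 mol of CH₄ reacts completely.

Bonds broken (reactants):
  Br-Br: 1 × 199 = 199
  C-H: 4 × 400 = 1600
  Σ(broken) = 1799 kJ
Bonds formed (products):
  C-Br: 1 × 280 = 280
  C-H: 3 × 400 = 1200
  H-Br: 1 × 373 = 373
  Σ(formed) = 1853 kJ
ΔH = Σ(broken) − Σ(formed) = 1799 − 1853 = −54 kJ
For 5× the reaction as written: 5 × (−54) = −270 kJ

ΔH = −270 kJ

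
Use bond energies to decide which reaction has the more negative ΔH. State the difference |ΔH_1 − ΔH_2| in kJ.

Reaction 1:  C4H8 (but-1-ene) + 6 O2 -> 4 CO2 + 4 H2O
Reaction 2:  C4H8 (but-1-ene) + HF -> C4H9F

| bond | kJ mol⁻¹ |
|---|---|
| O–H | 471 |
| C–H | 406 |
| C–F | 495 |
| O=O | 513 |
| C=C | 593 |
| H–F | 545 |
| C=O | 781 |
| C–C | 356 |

Reaction 1, by 2266 kJ

Reaction 1:
  Bonds broken (reactants):
    C–C: 2 × 356 = 712
    C–H: 8 × 406 = 3248
    C=C: 1 × 593 = 593
    O=O: 6 × 513 = 3078
    Σ(broken) = 7631 kJ
  Bonds formed (products):
    C=O: 8 × 781 = 6248
    O–H: 8 × 471 = 3768
    Σ(formed) = 10016 kJ
  ΔH_1 = 7631 − 10016 = −2385 kJ
Reaction 2:
  Bonds broken (reactants):
    C–C: 2 × 356 = 712
    C–H: 8 × 406 = 3248
    C=C: 1 × 593 = 593
    H–F: 1 × 545 = 545
    Σ(broken) = 5098 kJ
  Bonds formed (products):
    C–C: 3 × 356 = 1068
    C–F: 1 × 495 = 495
    C–H: 9 × 406 = 3654
    Σ(formed) = 5217 kJ
  ΔH_2 = 5098 − 5217 = −119 kJ
ΔH_1 − ΔH_2 = −2266 kJ, so reaction 1 has the more negative ΔH; |ΔH_1 − ΔH_2| = 2266 kJ.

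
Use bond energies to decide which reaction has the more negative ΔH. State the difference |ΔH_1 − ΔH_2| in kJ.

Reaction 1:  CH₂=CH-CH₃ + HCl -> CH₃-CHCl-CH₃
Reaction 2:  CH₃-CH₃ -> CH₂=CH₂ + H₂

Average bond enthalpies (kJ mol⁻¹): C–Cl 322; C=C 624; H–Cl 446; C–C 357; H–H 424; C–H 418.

Reaction 1, by 172 kJ

Reaction 1:
  Bonds broken (reactants):
    C–C: 1 × 357 = 357
    C–H: 6 × 418 = 2508
    C=C: 1 × 624 = 624
    H–Cl: 1 × 446 = 446
    Σ(broken) = 3935 kJ
  Bonds formed (products):
    C–C: 2 × 357 = 714
    C–Cl: 1 × 322 = 322
    C–H: 7 × 418 = 2926
    Σ(formed) = 3962 kJ
  ΔH_1 = 3935 − 3962 = −27 kJ
Reaction 2:
  Bonds broken (reactants):
    C–C: 1 × 357 = 357
    C–H: 6 × 418 = 2508
    Σ(broken) = 2865 kJ
  Bonds formed (products):
    C–H: 4 × 418 = 1672
    C=C: 1 × 624 = 624
    H–H: 1 × 424 = 424
    Σ(formed) = 2720 kJ
  ΔH_2 = 2865 − 2720 = +145 kJ
ΔH_1 − ΔH_2 = −172 kJ, so reaction 1 has the more negative ΔH; |ΔH_1 − ΔH_2| = 172 kJ.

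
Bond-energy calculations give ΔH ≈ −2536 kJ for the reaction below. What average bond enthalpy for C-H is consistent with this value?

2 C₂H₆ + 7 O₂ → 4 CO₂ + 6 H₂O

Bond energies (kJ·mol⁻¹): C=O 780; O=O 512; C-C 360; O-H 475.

Let D be the C-H bond energy.
Σ(broken) = 2×360 + 12×D + 7×512 = 4304 + 12D
Σ(formed) = 8×780 + 12×475 = 11940
ΔH = Σ(broken) − Σ(formed) = (4304 + 12D) − (11940) = −7636 + 12D
Setting this equal to −2536 kJ gives 12D = 5100, so D = 425 kJ/mol.

D(C-H) ≈ 425 kJ/mol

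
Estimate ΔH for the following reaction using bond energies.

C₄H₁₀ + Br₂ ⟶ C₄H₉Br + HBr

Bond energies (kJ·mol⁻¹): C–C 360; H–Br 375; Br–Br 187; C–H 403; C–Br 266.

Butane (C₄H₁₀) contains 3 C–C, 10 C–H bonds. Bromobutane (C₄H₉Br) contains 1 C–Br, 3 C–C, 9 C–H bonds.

ΔH ≈ −51 kJ

Bonds broken (reactants):
  Br–Br: 1 × 187 = 187
  C–C: 3 × 360 = 1080
  C–H: 10 × 403 = 4030
  Σ(broken) = 5297 kJ
Bonds formed (products):
  C–Br: 1 × 266 = 266
  C–C: 3 × 360 = 1080
  C–H: 9 × 403 = 3627
  H–Br: 1 × 375 = 375
  Σ(formed) = 5348 kJ
ΔH = Σ(broken) − Σ(formed) = 5297 − 5348 = −51 kJ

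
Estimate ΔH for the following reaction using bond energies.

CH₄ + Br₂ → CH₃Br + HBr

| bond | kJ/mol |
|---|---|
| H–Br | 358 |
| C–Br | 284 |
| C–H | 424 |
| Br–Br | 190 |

Bonds broken (reactants):
  Br–Br: 1 × 190 = 190
  C–H: 4 × 424 = 1696
  Σ(broken) = 1886 kJ
Bonds formed (products):
  C–Br: 1 × 284 = 284
  C–H: 3 × 424 = 1272
  H–Br: 1 × 358 = 358
  Σ(formed) = 1914 kJ
ΔH = Σ(broken) − Σ(formed) = 1886 − 1914 = −28 kJ

ΔH ≈ −28 kJ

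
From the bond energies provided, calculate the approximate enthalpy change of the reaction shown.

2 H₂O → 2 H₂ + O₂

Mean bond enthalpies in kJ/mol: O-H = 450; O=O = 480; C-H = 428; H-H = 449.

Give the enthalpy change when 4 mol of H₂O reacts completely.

Bonds broken (reactants):
  O-H: 4 × 450 = 1800
  Σ(broken) = 1800 kJ
Bonds formed (products):
  H-H: 2 × 449 = 898
  O=O: 1 × 480 = 480
  Σ(formed) = 1378 kJ
ΔH = Σ(broken) − Σ(formed) = 1800 − 1378 = +422 kJ
For 2× the reaction as written: 2 × (+422) = +844 kJ

ΔH = +844 kJ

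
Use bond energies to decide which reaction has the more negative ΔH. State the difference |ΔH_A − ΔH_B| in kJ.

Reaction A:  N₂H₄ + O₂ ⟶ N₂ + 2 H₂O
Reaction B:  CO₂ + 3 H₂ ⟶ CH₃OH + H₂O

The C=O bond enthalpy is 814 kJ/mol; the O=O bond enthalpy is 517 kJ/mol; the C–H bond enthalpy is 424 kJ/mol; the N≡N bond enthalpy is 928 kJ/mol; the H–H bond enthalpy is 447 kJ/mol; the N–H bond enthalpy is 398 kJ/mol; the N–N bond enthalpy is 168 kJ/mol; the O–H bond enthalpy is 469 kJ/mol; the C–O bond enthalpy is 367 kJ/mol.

Reaction A:
  Bonds broken (reactants):
    N–H: 4 × 398 = 1592
    N–N: 1 × 168 = 168
    O=O: 1 × 517 = 517
    Σ(broken) = 2277 kJ
  Bonds formed (products):
    N≡N: 1 × 928 = 928
    O–H: 4 × 469 = 1876
    Σ(formed) = 2804 kJ
  ΔH_A = 2277 − 2804 = −527 kJ
Reaction B:
  Bonds broken (reactants):
    C=O: 2 × 814 = 1628
    H–H: 3 × 447 = 1341
    Σ(broken) = 2969 kJ
  Bonds formed (products):
    C–H: 3 × 424 = 1272
    C–O: 1 × 367 = 367
    O–H: 3 × 469 = 1407
    Σ(formed) = 3046 kJ
  ΔH_B = 2969 − 3046 = −77 kJ
ΔH_A − ΔH_B = −450 kJ, so reaction A has the more negative ΔH; |ΔH_A − ΔH_B| = 450 kJ.

Reaction A, by 450 kJ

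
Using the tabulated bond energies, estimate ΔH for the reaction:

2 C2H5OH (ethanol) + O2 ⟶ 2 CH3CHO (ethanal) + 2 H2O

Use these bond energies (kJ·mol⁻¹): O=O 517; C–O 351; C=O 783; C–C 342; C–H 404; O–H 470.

Bonds broken (reactants):
  C–C: 2 × 342 = 684
  C–H: 10 × 404 = 4040
  C–O: 2 × 351 = 702
  O–H: 2 × 470 = 940
  O=O: 1 × 517 = 517
  Σ(broken) = 6883 kJ
Bonds formed (products):
  C–C: 2 × 342 = 684
  C–H: 8 × 404 = 3232
  C=O: 2 × 783 = 1566
  O–H: 4 × 470 = 1880
  Σ(formed) = 7362 kJ
ΔH = Σ(broken) − Σ(formed) = 6883 − 7362 = −479 kJ

ΔH ≈ −479 kJ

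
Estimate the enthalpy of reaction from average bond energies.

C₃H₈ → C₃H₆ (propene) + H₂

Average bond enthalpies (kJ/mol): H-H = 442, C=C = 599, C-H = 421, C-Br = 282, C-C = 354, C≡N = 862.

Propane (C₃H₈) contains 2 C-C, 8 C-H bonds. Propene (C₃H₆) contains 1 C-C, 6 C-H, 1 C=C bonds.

Bonds broken (reactants):
  C-C: 2 × 354 = 708
  C-H: 8 × 421 = 3368
  Σ(broken) = 4076 kJ
Bonds formed (products):
  C-C: 1 × 354 = 354
  C-H: 6 × 421 = 2526
  C=C: 1 × 599 = 599
  H-H: 1 × 442 = 442
  Σ(formed) = 3921 kJ
ΔH = Σ(broken) − Σ(formed) = 4076 − 3921 = +155 kJ

ΔH ≈ +155 kJ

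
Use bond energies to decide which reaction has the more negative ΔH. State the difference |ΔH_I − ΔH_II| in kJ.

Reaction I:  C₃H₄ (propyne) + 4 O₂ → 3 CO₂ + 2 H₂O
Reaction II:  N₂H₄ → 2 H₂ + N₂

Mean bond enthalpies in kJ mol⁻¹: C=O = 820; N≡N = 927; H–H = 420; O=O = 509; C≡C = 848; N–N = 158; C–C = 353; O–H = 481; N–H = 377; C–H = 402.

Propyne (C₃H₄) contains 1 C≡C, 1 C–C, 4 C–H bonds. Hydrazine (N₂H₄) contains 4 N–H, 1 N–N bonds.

Reaction I, by 1898 kJ

Reaction I:
  Bonds broken (reactants):
    C≡C: 1 × 848 = 848
    C–C: 1 × 353 = 353
    C–H: 4 × 402 = 1608
    O=O: 4 × 509 = 2036
    Σ(broken) = 4845 kJ
  Bonds formed (products):
    C=O: 6 × 820 = 4920
    O–H: 4 × 481 = 1924
    Σ(formed) = 6844 kJ
  ΔH_I = 4845 − 6844 = −1999 kJ
Reaction II:
  Bonds broken (reactants):
    N–H: 4 × 377 = 1508
    N–N: 1 × 158 = 158
    Σ(broken) = 1666 kJ
  Bonds formed (products):
    H–H: 2 × 420 = 840
    N≡N: 1 × 927 = 927
    Σ(formed) = 1767 kJ
  ΔH_II = 1666 − 1767 = −101 kJ
ΔH_I − ΔH_II = −1898 kJ, so reaction I has the more negative ΔH; |ΔH_I − ΔH_II| = 1898 kJ.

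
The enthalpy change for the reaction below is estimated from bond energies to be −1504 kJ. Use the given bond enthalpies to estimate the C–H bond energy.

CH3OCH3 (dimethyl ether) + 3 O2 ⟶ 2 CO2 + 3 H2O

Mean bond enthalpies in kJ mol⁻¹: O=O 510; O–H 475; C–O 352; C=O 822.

D(C–H) ≈ 400 kJ/mol

Let D be the C–H bond energy.
Σ(broken) = 6×D + 2×352 + 3×510 = 2234 + 6D
Σ(formed) = 4×822 + 6×475 = 6138
ΔH = Σ(broken) − Σ(formed) = (2234 + 6D) − (6138) = −3904 + 6D
Setting this equal to −1504 kJ gives 6D = 2400, so D = 400 kJ/mol.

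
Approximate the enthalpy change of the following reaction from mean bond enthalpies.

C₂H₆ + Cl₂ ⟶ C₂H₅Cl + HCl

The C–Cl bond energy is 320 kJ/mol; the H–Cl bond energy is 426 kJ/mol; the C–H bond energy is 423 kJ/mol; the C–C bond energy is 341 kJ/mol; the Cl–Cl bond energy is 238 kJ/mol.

Bonds broken (reactants):
  C–C: 1 × 341 = 341
  C–H: 6 × 423 = 2538
  Cl–Cl: 1 × 238 = 238
  Σ(broken) = 3117 kJ
Bonds formed (products):
  C–C: 1 × 341 = 341
  C–Cl: 1 × 320 = 320
  C–H: 5 × 423 = 2115
  H–Cl: 1 × 426 = 426
  Σ(formed) = 3202 kJ
ΔH = Σ(broken) − Σ(formed) = 3117 − 3202 = −85 kJ

ΔH ≈ −85 kJ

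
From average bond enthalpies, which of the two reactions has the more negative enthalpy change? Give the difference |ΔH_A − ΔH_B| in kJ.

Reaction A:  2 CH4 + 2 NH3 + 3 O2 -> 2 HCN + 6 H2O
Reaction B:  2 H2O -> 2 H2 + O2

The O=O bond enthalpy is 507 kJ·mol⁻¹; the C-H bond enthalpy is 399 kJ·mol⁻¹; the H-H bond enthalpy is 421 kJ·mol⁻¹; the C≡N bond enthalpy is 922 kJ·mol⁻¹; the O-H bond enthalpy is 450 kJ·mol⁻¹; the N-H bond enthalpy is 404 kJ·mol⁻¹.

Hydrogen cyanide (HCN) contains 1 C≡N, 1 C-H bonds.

Reaction A, by 1356 kJ

Reaction A:
  Bonds broken (reactants):
    C-H: 8 × 399 = 3192
    N-H: 6 × 404 = 2424
    O=O: 3 × 507 = 1521
    Σ(broken) = 7137 kJ
  Bonds formed (products):
    C≡N: 2 × 922 = 1844
    C-H: 2 × 399 = 798
    O-H: 12 × 450 = 5400
    Σ(formed) = 8042 kJ
  ΔH_A = 7137 − 8042 = −905 kJ
Reaction B:
  Bonds broken (reactants):
    O-H: 4 × 450 = 1800
    Σ(broken) = 1800 kJ
  Bonds formed (products):
    H-H: 2 × 421 = 842
    O=O: 1 × 507 = 507
    Σ(formed) = 1349 kJ
  ΔH_B = 1800 − 1349 = +451 kJ
ΔH_A − ΔH_B = −1356 kJ, so reaction A has the more negative ΔH; |ΔH_A − ΔH_B| = 1356 kJ.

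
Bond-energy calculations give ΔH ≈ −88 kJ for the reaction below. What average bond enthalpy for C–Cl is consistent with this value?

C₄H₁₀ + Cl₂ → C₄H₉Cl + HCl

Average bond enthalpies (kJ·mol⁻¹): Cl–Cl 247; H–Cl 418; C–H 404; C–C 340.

Let D be the C–Cl bond energy.
Σ(broken) = 3×340 + 10×404 + 1×247 = 5307
Σ(formed) = 3×340 + 1×D + 9×404 + 1×418 = 5074 + D
ΔH = Σ(broken) − Σ(formed) = (5307) − (5074 + D) = +233 − D
Setting this equal to −88 kJ gives D = 321 kJ/mol.

D(C–Cl) ≈ 321 kJ/mol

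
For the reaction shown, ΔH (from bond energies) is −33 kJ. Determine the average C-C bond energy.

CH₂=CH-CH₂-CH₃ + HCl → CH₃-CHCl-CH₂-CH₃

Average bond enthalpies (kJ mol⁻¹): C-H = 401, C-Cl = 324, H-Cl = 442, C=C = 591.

Let D be the C-C bond energy.
Σ(broken) = 2×D + 8×401 + 1×591 + 1×442 = 4241 + 2D
Σ(formed) = 3×D + 1×324 + 9×401 = 3933 + 3D
ΔH = Σ(broken) − Σ(formed) = (4241 + 2D) − (3933 + 3D) = +308 − D
Setting this equal to −33 kJ gives D = 341 kJ/mol.

D(C-C) ≈ 341 kJ/mol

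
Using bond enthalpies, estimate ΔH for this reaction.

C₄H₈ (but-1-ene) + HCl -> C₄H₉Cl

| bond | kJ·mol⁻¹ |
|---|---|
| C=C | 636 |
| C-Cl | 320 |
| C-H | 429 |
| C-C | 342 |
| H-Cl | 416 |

ΔH ≈ −39 kJ

Bonds broken (reactants):
  C-C: 2 × 342 = 684
  C-H: 8 × 429 = 3432
  C=C: 1 × 636 = 636
  H-Cl: 1 × 416 = 416
  Σ(broken) = 5168 kJ
Bonds formed (products):
  C-C: 3 × 342 = 1026
  C-Cl: 1 × 320 = 320
  C-H: 9 × 429 = 3861
  Σ(formed) = 5207 kJ
ΔH = Σ(broken) − Σ(formed) = 5168 − 5207 = −39 kJ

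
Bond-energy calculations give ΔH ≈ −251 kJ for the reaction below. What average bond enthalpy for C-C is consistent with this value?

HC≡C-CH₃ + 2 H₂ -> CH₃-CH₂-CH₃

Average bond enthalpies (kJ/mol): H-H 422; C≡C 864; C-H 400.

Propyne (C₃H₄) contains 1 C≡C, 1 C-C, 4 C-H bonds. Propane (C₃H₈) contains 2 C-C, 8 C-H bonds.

Let D be the C-C bond energy.
Σ(broken) = 1×864 + 1×D + 4×400 + 2×422 = 3308 + D
Σ(formed) = 2×D + 8×400 = 3200 + 2D
ΔH = Σ(broken) − Σ(formed) = (3308 + D) − (3200 + 2D) = +108 − D
Setting this equal to −251 kJ gives D = 359 kJ/mol.

D(C-C) ≈ 359 kJ/mol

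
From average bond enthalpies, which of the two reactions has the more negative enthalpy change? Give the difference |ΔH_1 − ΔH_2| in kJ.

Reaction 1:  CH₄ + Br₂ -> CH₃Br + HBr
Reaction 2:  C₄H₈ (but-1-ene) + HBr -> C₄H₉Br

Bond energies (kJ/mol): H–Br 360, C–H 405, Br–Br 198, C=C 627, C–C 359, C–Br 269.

Reaction 1:
  Bonds broken (reactants):
    Br–Br: 1 × 198 = 198
    C–H: 4 × 405 = 1620
    Σ(broken) = 1818 kJ
  Bonds formed (products):
    C–Br: 1 × 269 = 269
    C–H: 3 × 405 = 1215
    H–Br: 1 × 360 = 360
    Σ(formed) = 1844 kJ
  ΔH_1 = 1818 − 1844 = −26 kJ
Reaction 2:
  Bonds broken (reactants):
    C–C: 2 × 359 = 718
    C–H: 8 × 405 = 3240
    C=C: 1 × 627 = 627
    H–Br: 1 × 360 = 360
    Σ(broken) = 4945 kJ
  Bonds formed (products):
    C–Br: 1 × 269 = 269
    C–C: 3 × 359 = 1077
    C–H: 9 × 405 = 3645
    Σ(formed) = 4991 kJ
  ΔH_2 = 4945 − 4991 = −46 kJ
ΔH_1 − ΔH_2 = +20 kJ, so reaction 2 has the more negative ΔH; |ΔH_1 − ΔH_2| = 20 kJ.

Reaction 2, by 20 kJ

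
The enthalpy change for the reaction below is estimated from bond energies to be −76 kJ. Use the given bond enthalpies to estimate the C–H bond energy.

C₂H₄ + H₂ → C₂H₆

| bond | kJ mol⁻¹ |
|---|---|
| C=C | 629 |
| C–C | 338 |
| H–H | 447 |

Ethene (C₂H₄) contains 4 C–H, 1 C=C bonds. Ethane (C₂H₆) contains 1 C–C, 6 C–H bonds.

D(C–H) ≈ 407 kJ/mol

Let D be the C–H bond energy.
Σ(broken) = 4×D + 1×629 + 1×447 = 1076 + 4D
Σ(formed) = 1×338 + 6×D = 338 + 6D
ΔH = Σ(broken) − Σ(formed) = (1076 + 4D) − (338 + 6D) = +738 − 2D
Setting this equal to −76 kJ gives 2D = 814, so D = 407 kJ/mol.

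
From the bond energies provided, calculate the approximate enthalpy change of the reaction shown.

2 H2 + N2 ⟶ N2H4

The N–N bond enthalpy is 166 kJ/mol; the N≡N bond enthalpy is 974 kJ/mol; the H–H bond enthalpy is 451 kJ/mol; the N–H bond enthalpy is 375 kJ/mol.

ΔH ≈ +210 kJ

Bonds broken (reactants):
  H–H: 2 × 451 = 902
  N≡N: 1 × 974 = 974
  Σ(broken) = 1876 kJ
Bonds formed (products):
  N–H: 4 × 375 = 1500
  N–N: 1 × 166 = 166
  Σ(formed) = 1666 kJ
ΔH = Σ(broken) − Σ(formed) = 1876 − 1666 = +210 kJ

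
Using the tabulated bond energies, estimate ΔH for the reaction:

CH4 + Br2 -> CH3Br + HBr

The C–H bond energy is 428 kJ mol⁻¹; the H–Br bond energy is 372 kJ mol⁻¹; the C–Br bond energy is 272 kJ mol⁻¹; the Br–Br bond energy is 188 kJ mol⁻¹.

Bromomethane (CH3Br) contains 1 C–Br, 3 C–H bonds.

Bonds broken (reactants):
  Br–Br: 1 × 188 = 188
  C–H: 4 × 428 = 1712
  Σ(broken) = 1900 kJ
Bonds formed (products):
  C–Br: 1 × 272 = 272
  C–H: 3 × 428 = 1284
  H–Br: 1 × 372 = 372
  Σ(formed) = 1928 kJ
ΔH = Σ(broken) − Σ(formed) = 1900 − 1928 = −28 kJ

ΔH ≈ −28 kJ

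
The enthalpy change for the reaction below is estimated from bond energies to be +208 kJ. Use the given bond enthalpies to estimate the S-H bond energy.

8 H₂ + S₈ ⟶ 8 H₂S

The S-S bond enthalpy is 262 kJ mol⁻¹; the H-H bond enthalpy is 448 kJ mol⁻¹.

D(S-H) ≈ 342 kJ/mol

Let D be the S-H bond energy.
Σ(broken) = 8×448 + 8×262 = 5680
Σ(formed) = 16×D = 16D
ΔH = Σ(broken) − Σ(formed) = (5680) − (16D) = +5680 − 16D
Setting this equal to +208 kJ gives 16D = 5472, so D = 342 kJ/mol.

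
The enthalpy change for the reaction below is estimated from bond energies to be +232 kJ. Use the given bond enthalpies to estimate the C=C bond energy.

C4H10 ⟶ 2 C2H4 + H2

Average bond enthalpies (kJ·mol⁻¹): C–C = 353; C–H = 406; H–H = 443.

Let D be the C=C bond energy.
Σ(broken) = 3×353 + 10×406 = 5119
Σ(formed) = 8×406 + 2×D + 1×443 = 3691 + 2D
ΔH = Σ(broken) − Σ(formed) = (5119) − (3691 + 2D) = +1428 − 2D
Setting this equal to +232 kJ gives 2D = 1196, so D = 598 kJ/mol.

D(C=C) ≈ 598 kJ/mol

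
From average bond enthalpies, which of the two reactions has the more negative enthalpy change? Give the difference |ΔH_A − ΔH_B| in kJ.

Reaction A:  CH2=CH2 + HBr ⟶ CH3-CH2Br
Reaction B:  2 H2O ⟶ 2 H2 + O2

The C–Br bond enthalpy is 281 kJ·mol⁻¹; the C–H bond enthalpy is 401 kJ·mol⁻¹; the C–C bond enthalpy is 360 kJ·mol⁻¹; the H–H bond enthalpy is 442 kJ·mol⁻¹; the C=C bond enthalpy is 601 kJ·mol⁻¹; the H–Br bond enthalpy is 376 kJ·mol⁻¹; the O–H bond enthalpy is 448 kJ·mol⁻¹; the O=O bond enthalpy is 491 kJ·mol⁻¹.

Reaction A, by 482 kJ

Reaction A:
  Bonds broken (reactants):
    C–H: 4 × 401 = 1604
    C=C: 1 × 601 = 601
    H–Br: 1 × 376 = 376
    Σ(broken) = 2581 kJ
  Bonds formed (products):
    C–Br: 1 × 281 = 281
    C–C: 1 × 360 = 360
    C–H: 5 × 401 = 2005
    Σ(formed) = 2646 kJ
  ΔH_A = 2581 − 2646 = −65 kJ
Reaction B:
  Bonds broken (reactants):
    O–H: 4 × 448 = 1792
    Σ(broken) = 1792 kJ
  Bonds formed (products):
    H–H: 2 × 442 = 884
    O=O: 1 × 491 = 491
    Σ(formed) = 1375 kJ
  ΔH_B = 1792 − 1375 = +417 kJ
ΔH_A − ΔH_B = −482 kJ, so reaction A has the more negative ΔH; |ΔH_A − ΔH_B| = 482 kJ.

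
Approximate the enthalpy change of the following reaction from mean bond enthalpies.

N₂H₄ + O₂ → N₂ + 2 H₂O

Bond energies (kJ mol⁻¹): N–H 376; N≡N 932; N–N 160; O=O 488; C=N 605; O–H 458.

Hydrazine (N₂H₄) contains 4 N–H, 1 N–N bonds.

Bonds broken (reactants):
  N–H: 4 × 376 = 1504
  N–N: 1 × 160 = 160
  O=O: 1 × 488 = 488
  Σ(broken) = 2152 kJ
Bonds formed (products):
  N≡N: 1 × 932 = 932
  O–H: 4 × 458 = 1832
  Σ(formed) = 2764 kJ
ΔH = Σ(broken) − Σ(formed) = 2152 − 2764 = −612 kJ

ΔH ≈ −612 kJ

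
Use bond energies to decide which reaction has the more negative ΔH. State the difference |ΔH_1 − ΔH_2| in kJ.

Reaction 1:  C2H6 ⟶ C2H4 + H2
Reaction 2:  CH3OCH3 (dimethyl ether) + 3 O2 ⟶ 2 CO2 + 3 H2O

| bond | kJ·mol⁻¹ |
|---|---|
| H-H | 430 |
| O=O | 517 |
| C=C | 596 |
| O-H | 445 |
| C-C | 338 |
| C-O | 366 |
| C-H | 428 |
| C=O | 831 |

Reaction 2, by 1311 kJ

Reaction 1:
  Bonds broken (reactants):
    C-C: 1 × 338 = 338
    C-H: 6 × 428 = 2568
    Σ(broken) = 2906 kJ
  Bonds formed (products):
    C-H: 4 × 428 = 1712
    C=C: 1 × 596 = 596
    H-H: 1 × 430 = 430
    Σ(formed) = 2738 kJ
  ΔH_1 = 2906 − 2738 = +168 kJ
Reaction 2:
  Bonds broken (reactants):
    C-H: 6 × 428 = 2568
    C-O: 2 × 366 = 732
    O=O: 3 × 517 = 1551
    Σ(broken) = 4851 kJ
  Bonds formed (products):
    C=O: 4 × 831 = 3324
    O-H: 6 × 445 = 2670
    Σ(formed) = 5994 kJ
  ΔH_2 = 4851 − 5994 = −1143 kJ
ΔH_1 − ΔH_2 = +1311 kJ, so reaction 2 has the more negative ΔH; |ΔH_1 − ΔH_2| = 1311 kJ.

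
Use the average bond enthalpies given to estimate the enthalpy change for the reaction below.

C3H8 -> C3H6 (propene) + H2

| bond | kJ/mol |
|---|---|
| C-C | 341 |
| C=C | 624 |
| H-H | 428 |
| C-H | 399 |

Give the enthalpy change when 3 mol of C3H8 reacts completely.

ΔH = +261 kJ

Bonds broken (reactants):
  C-C: 2 × 341 = 682
  C-H: 8 × 399 = 3192
  Σ(broken) = 3874 kJ
Bonds formed (products):
  C-C: 1 × 341 = 341
  C-H: 6 × 399 = 2394
  C=C: 1 × 624 = 624
  H-H: 1 × 428 = 428
  Σ(formed) = 3787 kJ
ΔH = Σ(broken) − Σ(formed) = 3874 − 3787 = +87 kJ
For 3× the reaction as written: 3 × (+87) = +261 kJ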